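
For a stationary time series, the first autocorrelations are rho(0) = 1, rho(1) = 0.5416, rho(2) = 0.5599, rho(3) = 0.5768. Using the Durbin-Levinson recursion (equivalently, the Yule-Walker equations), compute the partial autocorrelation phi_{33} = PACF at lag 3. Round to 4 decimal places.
\phi_{33} = 0.3030

The PACF at lag k is phi_{kk}, the last component of the solution
to the Yule-Walker system G_k phi = r_k where
  (G_k)_{ij} = rho(|i - j|), (r_k)_i = rho(i), i,j = 1..k.
Equivalently, Durbin-Levinson gives phi_{kk} iteratively:
  phi_{11} = rho(1)
  phi_{kk} = [rho(k) - sum_{j=1..k-1} phi_{k-1,j} rho(k-j)]
            / [1 - sum_{j=1..k-1} phi_{k-1,j} rho(j)],
  phi_{k,j} = phi_{k-1,j} - phi_{kk} phi_{k-1,k-j},  j = 1..k-1.
Step k = 1:
  phi_11 = rho(1) = 0.5416.
Step k = 2:
  phi_22 = [rho(2) - phi_11 rho(1)] / [1 - phi_11 rho(1)] = [0.5599 - (0.5416)(0.5416)] / [1 - (0.5416)(0.5416)]
         = 0.26656944 / 0.70666944 = 0.377219.
  Update: phi_21 = phi_11 - phi_22 phi_11 = 0.5416 - (0.377219)(0.5416) = 0.337298.
Step k = 3:
  phi_33 = [rho(3) - phi_21 rho(2) - phi_22 rho(1)] / [1 - phi_21 rho(1) - phi_22 rho(2)]
    numerator   = 0.5768 - (0.337298)(0.5599) - (0.377219)(0.5416) = 0.18364483
    denominator = 1 - (0.337298)(0.5416) - (0.377219)(0.5599) = 0.60611427
  phi_33 = 0.18364483 / 0.60611427 = 0.303.
Therefore phi_{33} = 0.3030.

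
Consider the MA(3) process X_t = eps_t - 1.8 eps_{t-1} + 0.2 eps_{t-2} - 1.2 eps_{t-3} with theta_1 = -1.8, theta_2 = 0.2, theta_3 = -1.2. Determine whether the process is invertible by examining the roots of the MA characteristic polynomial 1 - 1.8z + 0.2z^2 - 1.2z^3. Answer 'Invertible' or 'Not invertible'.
\text{Not invertible}

The MA(q) characteristic polynomial is P(z) = 1 - 1.8z + 0.2z^2 - 1.2z^3.
Invertibility requires all roots to lie outside the unit circle, i.e. |z| > 1 for every root.
Degree 3: look for a simple real root z0 first, then factor out (1 - z/z0) and solve the remaining quadratic.
Testing z0 = 0.5: P(0.5) = 1 + (-1.8)(0.5) + (0.2)(0.5)^2 + (-1.2)(0.5)^3
  = 1 + (-0.9) + (0.05) + (-0.15) = 0.  So z_0 = 0.5 is a root, |z_0| = 0.5.
Divide out the factor (1 - 2 z) = (1 - z/z0) (since 1/z0 = 2):
  P(z) = (1 - 2 z)(1 + (0.2) z + (0.6) z^2)
  [check: z-coef 0.2 - (2) = -1.8; z^2-coef 0.6 - (2)(0.2) = 0.2; z^3-coef -(2)(0.6) = -1.2.]
Remaining roots from the quadratic factor 1 + (0.2) z + (0.6) z^2:
  Set 1 + (0.2) z + (0.6) z^2 = 0, i.e. a z^2 + b z + c = 0 with a = 0.6, b = 0.2, c = 1.
  Discriminant D = b^2 - 4ac = (0.2)^2 - 4*(0.6)*1 = 0.04 - (2.4) = -2.36.
  D < 0, so the roots are the complex-conjugate pair z = (-b +/- i sqrt(-D)) / (2a) = -0.1667 +/- 1.2802i.
  For a conjugate pair |z|^2 = z * conj(z) = (product of roots) = c/a = 1/(0.6) = 1.666667, so |z| = sqrt(1.666667) = 1.291 for both roots.
Moduli of all roots: 0.5000, 1.2910, 1.2910.
All moduli strictly greater than 1? No.
Verdict: Not invertible.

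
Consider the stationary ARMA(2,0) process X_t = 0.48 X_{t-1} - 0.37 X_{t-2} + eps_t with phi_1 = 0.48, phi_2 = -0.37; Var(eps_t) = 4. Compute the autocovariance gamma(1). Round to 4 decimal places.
\gamma(1) = 1.8510

Multiply the model equation by X_{t-k} and take expectations. With theta_0 = psi_0 = 1 and psi_j the MA(infinity) weights, this gives
  gamma(k) - sum_i phi_i gamma(k-i) = c_k,
  c_k = sigma^2 * sum_{j=k..q} theta_j psi_{j-k}   (c_k = 0 for k > q),
using gamma(-m) = gamma(m).
Pure AR (q = 0): c_0 = sigma^2 = 4, c_k = 0 for k >= 1.
Equations for k = 0, 1, 2 (AR order 2, c_2 = 0):
  (E0) gamma(0) = phi_1 gamma(1) + phi_2 gamma(2) + c_0
  (E1) gamma(1) = phi_1 gamma(0) + phi_2 gamma(1) + c_1
  (E2) gamma(2) = phi_1 gamma(1) + phi_2 gamma(0)
From (E1): gamma(1) = A gamma(0) + B with
  A = phi_1 / (1 - phi_2) = 0.48 / 1.37 = 0.350365,   B = c_1 / (1 - phi_2) = 0 / 1.37 = 0.
Insert (E2) into (E0): gamma(0) (1 - phi_2^2) = phi_1 (1 + phi_2) gamma(1) + c_0.
  phi_1 (1 + phi_2) = (0.48)(0.63) = 0.3024,   1 - phi_2^2 = 0.8631.
Replace gamma(1) by A gamma(0) + B and collect gamma(0):
  gamma(0) [0.8631 - (0.3024)(0.350365)] = c_0 = 4
  gamma(0) * 0.75715 = 4
  gamma(0) = 4 / 0.75715 = 5.282972.
  gamma(1) = A gamma(0) = (0.350365)(5.282972) = 1.850968.
Therefore gamma(1) = 1.8510 (to 4 decimal places).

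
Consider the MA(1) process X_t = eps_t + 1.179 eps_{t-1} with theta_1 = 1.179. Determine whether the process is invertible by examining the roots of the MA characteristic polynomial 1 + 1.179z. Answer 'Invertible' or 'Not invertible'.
\text{Not invertible}

The MA(q) characteristic polynomial is P(z) = 1 + 1.179z.
Invertibility requires all roots to lie outside the unit circle, i.e. |z| > 1 for every root.
This is linear in z: 1 + (1.179) z = 0  =>  z = -1/(1.179) = -0.848176,  |z| = 0.848176.
Moduli of all roots: 0.8482.
All moduli strictly greater than 1? No.
Verdict: Not invertible.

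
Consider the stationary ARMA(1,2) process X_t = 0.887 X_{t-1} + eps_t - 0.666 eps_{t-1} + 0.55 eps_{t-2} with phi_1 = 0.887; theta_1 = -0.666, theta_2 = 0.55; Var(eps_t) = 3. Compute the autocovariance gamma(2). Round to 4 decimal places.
\gamma(2) = 8.8375

Multiply the model equation by X_{t-k} and take expectations. With theta_0 = psi_0 = 1 and psi_j the MA(infinity) weights, this gives
  gamma(k) - sum_i phi_i gamma(k-i) = c_k,
  c_k = sigma^2 * sum_{j=k..q} theta_j psi_{j-k}   (c_k = 0 for k > q),
using gamma(-m) = gamma(m).
psi-weights needed (psi_j = theta_j + sum_i phi_i psi_{j-i}):
  psi_1 = theta_1 + phi_1 = -0.666 + (0.887) = 0.221
  psi_2 = theta_2 + phi_1 psi_1 = 0.55 + (0.887)(0.221) = 0.746027
Right-hand sides:
  c_0 = sigma^2 (1 + theta_1 psi_1 + theta_2 psi_2) = 3 * (1 + (-0.666)(0.221) + (0.55)(0.746027)) = 3 * 1.263129 = 3.789387
  c_1 = sigma^2 (theta_1 + theta_2 psi_1) = 3 * (-0.666 + (0.55)(0.221)) = -1.63335
  c_2 = sigma^2 theta_2 = 3 * (0.55) = 1.65
Equations for k = 0 and k = 1 (AR order 1):
  gamma(0) = phi_1 gamma(1) + c_0
  gamma(1) = phi_1 gamma(0) + c_1
Substituting the second into the first: gamma(0) (1 - phi_1^2) = c_0 + phi_1 c_1, so
  gamma(0) = (c_0 + phi_1 c_1) / (1 - phi_1^2) = (3.789387 + (0.887)(-1.63335)) / (1 - (0.887)^2) = 2.340605 / 0.213231 = 10.976852.
  gamma(1) = phi_1 gamma(0) + c_1 = (0.887)(10.976852) + (-1.63335) = 8.103118.
For k = 2: gamma(2) = phi_1 gamma(1) + c_2
  = (0.887)(8.103118) + (1.65) = 8.837465.
Therefore gamma(2) = 8.8375 (to 4 decimal places).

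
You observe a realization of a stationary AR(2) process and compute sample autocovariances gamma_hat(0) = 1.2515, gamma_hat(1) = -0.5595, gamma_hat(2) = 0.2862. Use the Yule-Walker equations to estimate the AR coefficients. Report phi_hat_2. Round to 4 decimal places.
\hat\phi_{2} = 0.0360

The Yule-Walker equations for an AR(p) process read, in matrix form,
  Gamma_p phi = r_p,   with   (Gamma_p)_{ij} = gamma(|i - j|),
                       (r_p)_i = gamma(i),   i,j = 1..p.
Substitute the sample gammas (Toeplitz matrix and right-hand side of size 2):
  Gamma_p = [[1.2515, -0.5595], [-0.5595, 1.2515]]
  r_p     = [-0.5595, 0.2862]
Written out:
  1.2515 phi_1 - 0.5595 phi_2 = -0.5595
  -0.5595 phi_1 + 1.2515 phi_2 = 0.2862
Solve by Cramer's rule:
  det = gamma(0)^2 - gamma(1)^2 = (1.2515)^2 - (-0.5595)^2 = 1.56625225 - 0.31304025 = 1.253212
  phi_hat_1 = [gamma(1) gamma(0) - gamma(1) gamma(2)] / det = [(-0.5595)(1.2515) - (-0.5595)(0.2862)] / 1.253212 = -0.54008535 / 1.253212 = -0.431
  phi_hat_2 = [gamma(0) gamma(2) - gamma(1)^2] / det = [(1.2515)(0.2862) - (-0.5595)^2] / 1.253212 = 0.04513905 / 1.253212 = 0.036
So phi_hat = [-0.4310, 0.0360].
Therefore phi_hat_2 = 0.0360.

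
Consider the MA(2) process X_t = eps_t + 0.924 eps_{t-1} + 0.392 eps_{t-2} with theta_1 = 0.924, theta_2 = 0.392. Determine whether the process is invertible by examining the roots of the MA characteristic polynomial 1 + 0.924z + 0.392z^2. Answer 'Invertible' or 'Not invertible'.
\text{Invertible}

The MA(q) characteristic polynomial is P(z) = 1 + 0.924z + 0.392z^2.
Invertibility requires all roots to lie outside the unit circle, i.e. |z| > 1 for every root.
Set 1 + (0.924) z + (0.392) z^2 = 0, i.e. a z^2 + b z + c = 0 with a = 0.392, b = 0.924, c = 1.
Discriminant D = b^2 - 4ac = (0.924)^2 - 4*(0.392)*1 = 0.853776 - (1.568) = -0.714224.
D < 0, so the roots are the complex-conjugate pair z = (-b +/- i sqrt(-D)) / (2a) = -1.1786 +/- 1.078i.
For a conjugate pair |z|^2 = z * conj(z) = (product of roots) = c/a = 1/(0.392) = 2.55102, so |z| = sqrt(2.55102) = 1.5972 for both roots.
Moduli of all roots: 1.5972, 1.5972.
All moduli strictly greater than 1? Yes.
Verdict: Invertible.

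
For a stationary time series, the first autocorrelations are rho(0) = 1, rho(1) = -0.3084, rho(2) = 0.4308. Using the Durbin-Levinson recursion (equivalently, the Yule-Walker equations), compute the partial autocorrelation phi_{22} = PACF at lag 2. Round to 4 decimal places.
\phi_{22} = 0.3710

The PACF at lag k is phi_{kk}, the last component of the solution
to the Yule-Walker system G_k phi = r_k where
  (G_k)_{ij} = rho(|i - j|), (r_k)_i = rho(i), i,j = 1..k.
Equivalently, Durbin-Levinson gives phi_{kk} iteratively:
  phi_{11} = rho(1)
  phi_{kk} = [rho(k) - sum_{j=1..k-1} phi_{k-1,j} rho(k-j)]
            / [1 - sum_{j=1..k-1} phi_{k-1,j} rho(j)],
  phi_{k,j} = phi_{k-1,j} - phi_{kk} phi_{k-1,k-j},  j = 1..k-1.
Step k = 1:
  phi_11 = rho(1) = -0.3084.
Step k = 2:
  phi_22 = [rho(2) - phi_11 rho(1)] / [1 - phi_11 rho(1)] = [0.4308 - (-0.3084)(-0.3084)] / [1 - (-0.3084)(-0.3084)]
         = 0.33568944 / 0.90488944 = 0.371.
Therefore phi_{22} = 0.3710.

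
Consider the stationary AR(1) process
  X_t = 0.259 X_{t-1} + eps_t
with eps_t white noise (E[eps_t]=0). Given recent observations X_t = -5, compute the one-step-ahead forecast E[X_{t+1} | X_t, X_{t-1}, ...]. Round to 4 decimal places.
E[X_{t+1} \mid \mathcal F_t] = -1.2950

For an AR(p) model X_t = c + sum_i phi_i X_{t-i} + eps_t, the
one-step-ahead conditional mean is
  E[X_{t+1} | X_t, ...] = c + sum_i phi_i X_{t+1-i}.
Substitute known values:
  E[X_{t+1} | ...] = (0.259) * (-5)
                   = -1.2950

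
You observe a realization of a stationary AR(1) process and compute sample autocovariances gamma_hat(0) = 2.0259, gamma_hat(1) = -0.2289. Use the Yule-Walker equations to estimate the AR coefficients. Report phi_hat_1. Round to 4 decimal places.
\hat\phi_{1} = -0.1130

The Yule-Walker equations for an AR(p) process read, in matrix form,
  Gamma_p phi = r_p,   with   (Gamma_p)_{ij} = gamma(|i - j|),
                       (r_p)_i = gamma(i),   i,j = 1..p.
Substitute the sample gammas (Toeplitz matrix and right-hand side of size 1):
  Gamma_p = [[2.0259]]
  r_p     = [-0.2289]
With p = 1 this is the single equation gamma(0) phi_1 = gamma(1):
  phi_hat_1 = gamma(1) / gamma(0) = -0.2289 / 2.0259 = -0.1130.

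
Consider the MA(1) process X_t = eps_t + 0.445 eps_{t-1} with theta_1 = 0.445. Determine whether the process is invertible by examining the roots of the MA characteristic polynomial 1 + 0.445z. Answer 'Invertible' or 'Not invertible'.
\text{Invertible}

The MA(q) characteristic polynomial is P(z) = 1 + 0.445z.
Invertibility requires all roots to lie outside the unit circle, i.e. |z| > 1 for every root.
This is linear in z: 1 + (0.445) z = 0  =>  z = -1/(0.445) = -2.247191,  |z| = 2.247191.
Moduli of all roots: 2.2472.
All moduli strictly greater than 1? Yes.
Verdict: Invertible.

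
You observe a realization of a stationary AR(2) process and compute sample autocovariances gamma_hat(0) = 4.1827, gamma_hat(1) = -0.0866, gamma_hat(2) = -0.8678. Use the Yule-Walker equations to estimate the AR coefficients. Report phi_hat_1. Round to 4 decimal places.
\hat\phi_{1} = -0.0250

The Yule-Walker equations for an AR(p) process read, in matrix form,
  Gamma_p phi = r_p,   with   (Gamma_p)_{ij} = gamma(|i - j|),
                       (r_p)_i = gamma(i),   i,j = 1..p.
Substitute the sample gammas (Toeplitz matrix and right-hand side of size 2):
  Gamma_p = [[4.1827, -0.0866], [-0.0866, 4.1827]]
  r_p     = [-0.0866, -0.8678]
Written out:
  4.1827 phi_1 - 0.0866 phi_2 = -0.0866
  -0.0866 phi_1 + 4.1827 phi_2 = -0.8678
Solve by Cramer's rule:
  det = gamma(0)^2 - gamma(1)^2 = (4.1827)^2 - (-0.0866)^2 = 17.49497929 - 0.00749956 = 17.48747973
  phi_hat_1 = [gamma(1) gamma(0) - gamma(1) gamma(2)] / det = [(-0.0866)(4.1827) - (-0.0866)(-0.8678)] / 17.48747973 = -0.4373733 / 17.48747973 = -0.025
  phi_hat_2 = [gamma(0) gamma(2) - gamma(1)^2] / det = [(4.1827)(-0.8678) - (-0.0866)^2] / 17.48747973 = -3.63724662 / 17.48747973 = -0.208
So phi_hat = [-0.0250, -0.2080].
Therefore phi_hat_1 = -0.0250.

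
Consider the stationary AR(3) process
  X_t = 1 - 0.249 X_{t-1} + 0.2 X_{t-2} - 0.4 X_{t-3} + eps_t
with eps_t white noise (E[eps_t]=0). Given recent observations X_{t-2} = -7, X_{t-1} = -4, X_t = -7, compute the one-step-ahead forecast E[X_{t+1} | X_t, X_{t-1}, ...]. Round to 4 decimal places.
E[X_{t+1} \mid \mathcal F_t] = 4.7430

For an AR(p) model X_t = c + sum_i phi_i X_{t-i} + eps_t, the
one-step-ahead conditional mean is
  E[X_{t+1} | X_t, ...] = c + sum_i phi_i X_{t+1-i}.
Substitute known values:
  E[X_{t+1} | ...] = 1 + (-0.249) * (-7) + (0.2) * (-4) + (-0.4) * (-7)
                   = 4.7430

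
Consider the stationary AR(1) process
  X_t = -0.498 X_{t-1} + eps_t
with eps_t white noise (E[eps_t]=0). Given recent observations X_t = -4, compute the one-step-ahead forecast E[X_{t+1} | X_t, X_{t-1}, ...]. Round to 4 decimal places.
E[X_{t+1} \mid \mathcal F_t] = 1.9920

For an AR(p) model X_t = c + sum_i phi_i X_{t-i} + eps_t, the
one-step-ahead conditional mean is
  E[X_{t+1} | X_t, ...] = c + sum_i phi_i X_{t+1-i}.
Substitute known values:
  E[X_{t+1} | ...] = (-0.498) * (-4)
                   = 1.9920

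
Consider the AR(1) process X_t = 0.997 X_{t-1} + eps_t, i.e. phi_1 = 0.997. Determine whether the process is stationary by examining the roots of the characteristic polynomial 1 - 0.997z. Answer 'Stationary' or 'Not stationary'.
\text{Stationary}

The AR(p) characteristic polynomial is P(z) = 1 - 0.997z.
Stationarity requires all roots to lie outside the unit circle, i.e. |z| > 1 for every root.
This is linear in z: 1 + (-0.997) z = 0  =>  z = -1/(-0.997) = 1.003009,  |z| = 1.003009.
Moduli of all roots: 1.0030.
All moduli strictly greater than 1? Yes.
Verdict: Stationary.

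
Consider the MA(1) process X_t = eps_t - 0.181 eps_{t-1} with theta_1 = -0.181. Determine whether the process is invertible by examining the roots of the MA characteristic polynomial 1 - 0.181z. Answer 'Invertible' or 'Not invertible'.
\text{Invertible}

The MA(q) characteristic polynomial is P(z) = 1 - 0.181z.
Invertibility requires all roots to lie outside the unit circle, i.e. |z| > 1 for every root.
This is linear in z: 1 + (-0.181) z = 0  =>  z = -1/(-0.181) = 5.524862,  |z| = 5.524862.
Moduli of all roots: 5.5249.
All moduli strictly greater than 1? Yes.
Verdict: Invertible.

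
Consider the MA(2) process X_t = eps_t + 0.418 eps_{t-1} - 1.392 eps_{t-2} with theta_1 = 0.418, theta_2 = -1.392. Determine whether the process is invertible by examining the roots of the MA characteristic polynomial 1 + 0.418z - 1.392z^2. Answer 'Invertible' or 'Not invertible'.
\text{Not invertible}

The MA(q) characteristic polynomial is P(z) = 1 + 0.418z - 1.392z^2.
Invertibility requires all roots to lie outside the unit circle, i.e. |z| > 1 for every root.
Set 1 + (0.418) z + (-1.392) z^2 = 0, i.e. a z^2 + b z + c = 0 with a = -1.392, b = 0.418, c = 1.
Discriminant D = b^2 - 4ac = (0.418)^2 - 4*(-1.392)*1 = 0.174724 - (-5.568) = 5.742724.
D >= 0, so the roots are real: z = (-b +/- sqrt(D)) / (2a) = (-0.418 +/- 2.396398) / (-2.784).
  z_1 = (-0.418 + 2.396398) / (-2.784) = -0.7106,   |z_1| = 0.7106.
  z_2 = (-0.418 - 2.396398) / (-2.784) = 1.0109,   |z_2| = 1.0109.
Moduli of all roots: 0.7106, 1.0109.
All moduli strictly greater than 1? No.
Verdict: Not invertible.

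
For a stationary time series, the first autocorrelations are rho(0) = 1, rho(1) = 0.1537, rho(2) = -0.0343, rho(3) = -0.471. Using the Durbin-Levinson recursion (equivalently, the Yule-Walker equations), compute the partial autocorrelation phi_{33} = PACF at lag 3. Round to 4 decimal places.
\phi_{33} = -0.4690

The PACF at lag k is phi_{kk}, the last component of the solution
to the Yule-Walker system G_k phi = r_k where
  (G_k)_{ij} = rho(|i - j|), (r_k)_i = rho(i), i,j = 1..k.
Equivalently, Durbin-Levinson gives phi_{kk} iteratively:
  phi_{11} = rho(1)
  phi_{kk} = [rho(k) - sum_{j=1..k-1} phi_{k-1,j} rho(k-j)]
            / [1 - sum_{j=1..k-1} phi_{k-1,j} rho(j)],
  phi_{k,j} = phi_{k-1,j} - phi_{kk} phi_{k-1,k-j},  j = 1..k-1.
Step k = 1:
  phi_11 = rho(1) = 0.1537.
Step k = 2:
  phi_22 = [rho(2) - phi_11 rho(1)] / [1 - phi_11 rho(1)] = [-0.0343 - (0.1537)(0.1537)] / [1 - (0.1537)(0.1537)]
         = -0.05792369 / 0.97637631 = -0.059325.
  Update: phi_21 = phi_11 - phi_22 phi_11 = 0.1537 - (-0.059325)(0.1537) = 0.162818.
Step k = 3:
  phi_33 = [rho(3) - phi_21 rho(2) - phi_22 rho(1)] / [1 - phi_21 rho(1) - phi_22 rho(2)]
    numerator   = -0.471 - (0.162818)(-0.0343) - (-0.059325)(0.1537) = -0.45629705
    denominator = 1 - (0.162818)(0.1537) - (-0.059325)(-0.0343) = 0.97293998
  phi_33 = -0.45629705 / 0.97293998 = -0.469.
Therefore phi_{33} = -0.4690.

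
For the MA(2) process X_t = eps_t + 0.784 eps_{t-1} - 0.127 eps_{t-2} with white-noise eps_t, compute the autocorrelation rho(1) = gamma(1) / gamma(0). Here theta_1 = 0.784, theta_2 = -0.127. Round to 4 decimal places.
\rho(1) = 0.4197

For an MA(q) process with theta_0 = 1, the autocovariance is
  gamma(k) = sigma^2 * sum_{i=0..q-k} theta_i * theta_{i+k},
and rho(k) = gamma(k) / gamma(0). Sigma^2 cancels.
  numerator   = (1)*(0.784) + (0.784)*(-0.127) = 0.684432.
  denominator = (1)^2 + (0.784)^2 + (-0.127)^2 = 1.630785.
  rho(1) = 0.684432 / 1.630785 = 0.4197.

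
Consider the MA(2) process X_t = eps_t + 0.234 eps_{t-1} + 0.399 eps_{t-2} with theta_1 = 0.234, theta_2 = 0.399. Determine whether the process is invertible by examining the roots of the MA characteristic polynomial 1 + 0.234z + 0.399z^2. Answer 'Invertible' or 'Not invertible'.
\text{Invertible}

The MA(q) characteristic polynomial is P(z) = 1 + 0.234z + 0.399z^2.
Invertibility requires all roots to lie outside the unit circle, i.e. |z| > 1 for every root.
Set 1 + (0.234) z + (0.399) z^2 = 0, i.e. a z^2 + b z + c = 0 with a = 0.399, b = 0.234, c = 1.
Discriminant D = b^2 - 4ac = (0.234)^2 - 4*(0.399)*1 = 0.054756 - (1.596) = -1.541244.
D < 0, so the roots are the complex-conjugate pair z = (-b +/- i sqrt(-D)) / (2a) = -0.2932 +/- 1.5557i.
For a conjugate pair |z|^2 = z * conj(z) = (product of roots) = c/a = 1/(0.399) = 2.506266, so |z| = sqrt(2.506266) = 1.5831 for both roots.
Moduli of all roots: 1.5831, 1.5831.
All moduli strictly greater than 1? Yes.
Verdict: Invertible.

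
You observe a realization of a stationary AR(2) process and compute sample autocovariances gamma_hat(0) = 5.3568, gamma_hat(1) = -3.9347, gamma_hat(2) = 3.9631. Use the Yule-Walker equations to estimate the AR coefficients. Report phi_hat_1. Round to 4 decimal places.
\hat\phi_{1} = -0.4150

The Yule-Walker equations for an AR(p) process read, in matrix form,
  Gamma_p phi = r_p,   with   (Gamma_p)_{ij} = gamma(|i - j|),
                       (r_p)_i = gamma(i),   i,j = 1..p.
Substitute the sample gammas (Toeplitz matrix and right-hand side of size 2):
  Gamma_p = [[5.3568, -3.9347], [-3.9347, 5.3568]]
  r_p     = [-3.9347, 3.9631]
Written out:
  5.3568 phi_1 - 3.9347 phi_2 = -3.9347
  -3.9347 phi_1 + 5.3568 phi_2 = 3.9631
Solve by Cramer's rule:
  det = gamma(0)^2 - gamma(1)^2 = (5.3568)^2 - (-3.9347)^2 = 28.69530624 - 15.48186409 = 13.21344215
  phi_hat_1 = [gamma(1) gamma(0) - gamma(1) gamma(2)] / det = [(-3.9347)(5.3568) - (-3.9347)(3.9631)] / 13.21344215 = -5.48379139 / 13.21344215 = -0.415
  phi_hat_2 = [gamma(0) gamma(2) - gamma(1)^2] / det = [(5.3568)(3.9631) - (-3.9347)^2] / 13.21344215 = 5.74766999 / 13.21344215 = 0.435
So phi_hat = [-0.4150, 0.4350].
Therefore phi_hat_1 = -0.4150.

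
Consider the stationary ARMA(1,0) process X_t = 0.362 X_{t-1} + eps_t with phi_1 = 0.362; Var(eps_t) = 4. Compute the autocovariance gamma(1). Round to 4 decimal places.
\gamma(1) = 1.6664

Multiply the model equation by X_{t-k} and take expectations. With theta_0 = psi_0 = 1 and psi_j the MA(infinity) weights, this gives
  gamma(k) - sum_i phi_i gamma(k-i) = c_k,
  c_k = sigma^2 * sum_{j=k..q} theta_j psi_{j-k}   (c_k = 0 for k > q),
using gamma(-m) = gamma(m).
Pure AR (q = 0): c_0 = sigma^2 = 4, c_k = 0 for k >= 1.
Equations for k = 0 and k = 1 (AR order 1):
  gamma(0) = phi_1 gamma(1) + c_0
  gamma(1) = phi_1 gamma(0) + c_1
Substituting the second into the first: gamma(0) (1 - phi_1^2) = c_0 + phi_1 c_1, so
  gamma(0) = c_0 / (1 - phi_1^2) = 4 / (1 - (0.362)^2) = 4 / 0.868956 = 4.603225.
  gamma(1) = phi_1 gamma(0) = (0.362)(4.603225) = 1.666367.
Therefore gamma(1) = 1.6664 (to 4 decimal places).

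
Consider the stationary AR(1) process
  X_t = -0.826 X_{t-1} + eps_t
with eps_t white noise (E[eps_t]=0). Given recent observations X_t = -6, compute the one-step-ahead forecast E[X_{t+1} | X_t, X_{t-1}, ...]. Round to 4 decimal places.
E[X_{t+1} \mid \mathcal F_t] = 4.9560

For an AR(p) model X_t = c + sum_i phi_i X_{t-i} + eps_t, the
one-step-ahead conditional mean is
  E[X_{t+1} | X_t, ...] = c + sum_i phi_i X_{t+1-i}.
Substitute known values:
  E[X_{t+1} | ...] = (-0.826) * (-6)
                   = 4.9560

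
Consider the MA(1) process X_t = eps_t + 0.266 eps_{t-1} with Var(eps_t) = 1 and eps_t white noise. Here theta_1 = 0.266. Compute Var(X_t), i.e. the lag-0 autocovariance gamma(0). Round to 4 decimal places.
\gamma(0) = 1.0708

For an MA(q) process X_t = eps_t + sum_i theta_i eps_{t-i} with
Var(eps_t) = sigma^2, the variance is
  gamma(0) = sigma^2 * (1 + sum_i theta_i^2).
  sum_i theta_i^2 = (0.266)^2 = 0.070756.
  gamma(0) = 1 * (1 + 0.070756) = 1 * 1.070756 = 1.070756, which rounds to 1.0708.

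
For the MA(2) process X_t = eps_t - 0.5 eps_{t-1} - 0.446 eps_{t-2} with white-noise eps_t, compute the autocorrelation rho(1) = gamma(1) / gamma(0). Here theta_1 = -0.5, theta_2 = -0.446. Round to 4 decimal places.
\rho(1) = -0.1912

For an MA(q) process with theta_0 = 1, the autocovariance is
  gamma(k) = sigma^2 * sum_{i=0..q-k} theta_i * theta_{i+k},
and rho(k) = gamma(k) / gamma(0). Sigma^2 cancels.
  numerator   = (1)*(-0.5) + (-0.5)*(-0.446) = -0.277.
  denominator = (1)^2 + (-0.5)^2 + (-0.446)^2 = 1.448916.
  rho(1) = -0.277 / 1.448916 = -0.1912.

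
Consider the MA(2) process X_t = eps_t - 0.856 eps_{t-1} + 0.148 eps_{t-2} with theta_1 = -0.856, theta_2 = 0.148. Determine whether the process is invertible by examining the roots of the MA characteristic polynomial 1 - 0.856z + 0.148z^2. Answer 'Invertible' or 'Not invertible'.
\text{Invertible}

The MA(q) characteristic polynomial is P(z) = 1 - 0.856z + 0.148z^2.
Invertibility requires all roots to lie outside the unit circle, i.e. |z| > 1 for every root.
Set 1 + (-0.856) z + (0.148) z^2 = 0, i.e. a z^2 + b z + c = 0 with a = 0.148, b = -0.856, c = 1.
Discriminant D = b^2 - 4ac = (-0.856)^2 - 4*(0.148)*1 = 0.732736 - (0.592) = 0.140736.
D >= 0, so the roots are real: z = (-b +/- sqrt(D)) / (2a) = (0.856 +/- 0.375148) / (0.296).
  z_1 = (0.856 + 0.375148) / (0.296) = 4.1593,   |z_1| = 4.1593.
  z_2 = (0.856 - 0.375148) / (0.296) = 1.6245,   |z_2| = 1.6245.
Moduli of all roots: 4.1593, 1.6245.
All moduli strictly greater than 1? Yes.
Verdict: Invertible.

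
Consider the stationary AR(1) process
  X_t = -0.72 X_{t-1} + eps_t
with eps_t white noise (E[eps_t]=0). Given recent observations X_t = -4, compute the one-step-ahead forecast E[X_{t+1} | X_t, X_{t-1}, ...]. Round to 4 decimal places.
E[X_{t+1} \mid \mathcal F_t] = 2.8800

For an AR(p) model X_t = c + sum_i phi_i X_{t-i} + eps_t, the
one-step-ahead conditional mean is
  E[X_{t+1} | X_t, ...] = c + sum_i phi_i X_{t+1-i}.
Substitute known values:
  E[X_{t+1} | ...] = (-0.72) * (-4)
                   = 2.8800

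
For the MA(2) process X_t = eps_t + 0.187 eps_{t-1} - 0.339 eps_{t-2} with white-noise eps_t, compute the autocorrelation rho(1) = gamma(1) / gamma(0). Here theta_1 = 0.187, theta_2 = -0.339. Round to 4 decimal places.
\rho(1) = 0.1075

For an MA(q) process with theta_0 = 1, the autocovariance is
  gamma(k) = sigma^2 * sum_{i=0..q-k} theta_i * theta_{i+k},
and rho(k) = gamma(k) / gamma(0). Sigma^2 cancels.
  numerator   = (1)*(0.187) + (0.187)*(-0.339) = 0.123607.
  denominator = (1)^2 + (0.187)^2 + (-0.339)^2 = 1.14989.
  rho(1) = 0.123607 / 1.14989 = 0.1075.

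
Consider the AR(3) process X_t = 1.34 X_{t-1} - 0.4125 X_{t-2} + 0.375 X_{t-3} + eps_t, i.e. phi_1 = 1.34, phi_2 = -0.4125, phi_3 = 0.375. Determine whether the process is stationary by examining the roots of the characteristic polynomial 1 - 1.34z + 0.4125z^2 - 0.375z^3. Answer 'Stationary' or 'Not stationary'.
\text{Not stationary}

The AR(p) characteristic polynomial is P(z) = 1 - 1.34z + 0.4125z^2 - 0.375z^3.
Stationarity requires all roots to lie outside the unit circle, i.e. |z| > 1 for every root.
Degree 3: look for a simple real root z0 first, then factor out (1 - z/z0) and solve the remaining quadratic.
Testing z0 = 0.8: P(0.8) = 1 + (-1.34)(0.8) + (0.4125)(0.8)^2 + (-0.375)(0.8)^3
  = 1 + (-1.072) + (0.264) + (-0.192) = 0.  So z_0 = 0.8 is a root, |z_0| = 0.8.
Divide out the factor (1 - 1.25 z) = (1 - z/z0) (since 1/z0 = 1.25):
  P(z) = (1 - 1.25 z)(1 + (-0.09) z + (0.3) z^2)
  [check: z-coef -0.09 - (1.25) = -1.34; z^2-coef 0.3 - (1.25)(-0.09) = 0.4125; z^3-coef -(1.25)(0.3) = -0.375.]
Remaining roots from the quadratic factor 1 + (-0.09) z + (0.3) z^2:
  Set 1 + (-0.09) z + (0.3) z^2 = 0, i.e. a z^2 + b z + c = 0 with a = 0.3, b = -0.09, c = 1.
  Discriminant D = b^2 - 4ac = (-0.09)^2 - 4*(0.3)*1 = 0.0081 - (1.2) = -1.1919.
  D < 0, so the roots are the complex-conjugate pair z = (-b +/- i sqrt(-D)) / (2a) = 0.15 +/- 1.8196i.
  For a conjugate pair |z|^2 = z * conj(z) = (product of roots) = c/a = 1/(0.3) = 3.333333, so |z| = sqrt(3.333333) = 1.8257 for both roots.
Moduli of all roots: 0.8000, 1.8257, 1.8257.
All moduli strictly greater than 1? No.
Verdict: Not stationary.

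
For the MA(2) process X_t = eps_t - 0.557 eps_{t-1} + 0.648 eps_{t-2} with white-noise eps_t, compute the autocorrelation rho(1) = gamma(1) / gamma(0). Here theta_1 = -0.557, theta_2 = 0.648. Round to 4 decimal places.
\rho(1) = -0.5306

For an MA(q) process with theta_0 = 1, the autocovariance is
  gamma(k) = sigma^2 * sum_{i=0..q-k} theta_i * theta_{i+k},
and rho(k) = gamma(k) / gamma(0). Sigma^2 cancels.
  numerator   = (1)*(-0.557) + (-0.557)*(0.648) = -0.917936.
  denominator = (1)^2 + (-0.557)^2 + (0.648)^2 = 1.730153.
  rho(1) = -0.917936 / 1.730153 = -0.5306.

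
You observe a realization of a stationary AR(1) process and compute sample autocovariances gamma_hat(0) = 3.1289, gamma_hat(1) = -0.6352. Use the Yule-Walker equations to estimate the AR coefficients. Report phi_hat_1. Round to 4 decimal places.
\hat\phi_{1} = -0.2030

The Yule-Walker equations for an AR(p) process read, in matrix form,
  Gamma_p phi = r_p,   with   (Gamma_p)_{ij} = gamma(|i - j|),
                       (r_p)_i = gamma(i),   i,j = 1..p.
Substitute the sample gammas (Toeplitz matrix and right-hand side of size 1):
  Gamma_p = [[3.1289]]
  r_p     = [-0.6352]
With p = 1 this is the single equation gamma(0) phi_1 = gamma(1):
  phi_hat_1 = gamma(1) / gamma(0) = -0.6352 / 3.1289 = -0.2030.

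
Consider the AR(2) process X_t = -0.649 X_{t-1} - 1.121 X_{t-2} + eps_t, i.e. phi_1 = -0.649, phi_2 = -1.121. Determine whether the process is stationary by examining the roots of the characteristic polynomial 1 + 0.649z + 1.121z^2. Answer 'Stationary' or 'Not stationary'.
\text{Not stationary}

The AR(p) characteristic polynomial is P(z) = 1 + 0.649z + 1.121z^2.
Stationarity requires all roots to lie outside the unit circle, i.e. |z| > 1 for every root.
Set 1 + (0.649) z + (1.121) z^2 = 0, i.e. a z^2 + b z + c = 0 with a = 1.121, b = 0.649, c = 1.
Discriminant D = b^2 - 4ac = (0.649)^2 - 4*(1.121)*1 = 0.421201 - (4.484) = -4.062799.
D < 0, so the roots are the complex-conjugate pair z = (-b +/- i sqrt(-D)) / (2a) = -0.2895 +/- 0.899i.
For a conjugate pair |z|^2 = z * conj(z) = (product of roots) = c/a = 1/(1.121) = 0.892061, so |z| = sqrt(0.892061) = 0.9445 for both roots.
Moduli of all roots: 0.9445, 0.9445.
All moduli strictly greater than 1? No.
Verdict: Not stationary.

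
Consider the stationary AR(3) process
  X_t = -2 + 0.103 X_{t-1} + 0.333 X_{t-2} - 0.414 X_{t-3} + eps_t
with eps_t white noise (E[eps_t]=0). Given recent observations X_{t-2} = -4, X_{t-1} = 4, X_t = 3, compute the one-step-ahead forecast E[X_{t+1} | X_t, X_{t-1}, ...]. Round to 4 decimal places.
E[X_{t+1} \mid \mathcal F_t] = 1.2970

For an AR(p) model X_t = c + sum_i phi_i X_{t-i} + eps_t, the
one-step-ahead conditional mean is
  E[X_{t+1} | X_t, ...] = c + sum_i phi_i X_{t+1-i}.
Substitute known values:
  E[X_{t+1} | ...] = -2 + (0.103) * (3) + (0.333) * (4) + (-0.414) * (-4)
                   = 1.2970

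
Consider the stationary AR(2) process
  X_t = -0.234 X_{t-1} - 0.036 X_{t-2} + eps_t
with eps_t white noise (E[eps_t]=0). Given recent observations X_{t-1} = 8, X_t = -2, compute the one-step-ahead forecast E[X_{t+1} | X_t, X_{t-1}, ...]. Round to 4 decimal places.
E[X_{t+1} \mid \mathcal F_t] = 0.1800

For an AR(p) model X_t = c + sum_i phi_i X_{t-i} + eps_t, the
one-step-ahead conditional mean is
  E[X_{t+1} | X_t, ...] = c + sum_i phi_i X_{t+1-i}.
Substitute known values:
  E[X_{t+1} | ...] = (-0.234) * (-2) + (-0.036) * (8)
                   = 0.1800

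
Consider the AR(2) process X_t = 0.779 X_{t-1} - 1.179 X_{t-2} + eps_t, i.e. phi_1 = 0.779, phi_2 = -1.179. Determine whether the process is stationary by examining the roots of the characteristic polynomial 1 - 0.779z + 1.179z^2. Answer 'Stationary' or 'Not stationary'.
\text{Not stationary}

The AR(p) characteristic polynomial is P(z) = 1 - 0.779z + 1.179z^2.
Stationarity requires all roots to lie outside the unit circle, i.e. |z| > 1 for every root.
Set 1 + (-0.779) z + (1.179) z^2 = 0, i.e. a z^2 + b z + c = 0 with a = 1.179, b = -0.779, c = 1.
Discriminant D = b^2 - 4ac = (-0.779)^2 - 4*(1.179)*1 = 0.606841 - (4.716) = -4.109159.
D < 0, so the roots are the complex-conjugate pair z = (-b +/- i sqrt(-D)) / (2a) = 0.3304 +/- 0.8597i.
For a conjugate pair |z|^2 = z * conj(z) = (product of roots) = c/a = 1/(1.179) = 0.848176, so |z| = sqrt(0.848176) = 0.921 for both roots.
Moduli of all roots: 0.9210, 0.9210.
All moduli strictly greater than 1? No.
Verdict: Not stationary.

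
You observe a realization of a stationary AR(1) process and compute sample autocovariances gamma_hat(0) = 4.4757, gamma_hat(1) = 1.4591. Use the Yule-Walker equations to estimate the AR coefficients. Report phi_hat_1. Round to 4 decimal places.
\hat\phi_{1} = 0.3260

The Yule-Walker equations for an AR(p) process read, in matrix form,
  Gamma_p phi = r_p,   with   (Gamma_p)_{ij} = gamma(|i - j|),
                       (r_p)_i = gamma(i),   i,j = 1..p.
Substitute the sample gammas (Toeplitz matrix and right-hand side of size 1):
  Gamma_p = [[4.4757]]
  r_p     = [1.4591]
With p = 1 this is the single equation gamma(0) phi_1 = gamma(1):
  phi_hat_1 = gamma(1) / gamma(0) = 1.4591 / 4.4757 = 0.3260.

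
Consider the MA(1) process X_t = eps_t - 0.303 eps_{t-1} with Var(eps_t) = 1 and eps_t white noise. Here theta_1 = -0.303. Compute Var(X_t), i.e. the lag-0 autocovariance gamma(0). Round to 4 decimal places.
\gamma(0) = 1.0918

For an MA(q) process X_t = eps_t + sum_i theta_i eps_{t-i} with
Var(eps_t) = sigma^2, the variance is
  gamma(0) = sigma^2 * (1 + sum_i theta_i^2).
  sum_i theta_i^2 = (-0.303)^2 = 0.091809.
  gamma(0) = 1 * (1 + 0.091809) = 1 * 1.091809 = 1.091809, which rounds to 1.0918.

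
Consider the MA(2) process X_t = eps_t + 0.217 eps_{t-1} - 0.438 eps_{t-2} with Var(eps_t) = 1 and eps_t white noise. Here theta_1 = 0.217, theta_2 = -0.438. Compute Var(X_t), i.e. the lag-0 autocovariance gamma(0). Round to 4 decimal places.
\gamma(0) = 1.2389

For an MA(q) process X_t = eps_t + sum_i theta_i eps_{t-i} with
Var(eps_t) = sigma^2, the variance is
  gamma(0) = sigma^2 * (1 + sum_i theta_i^2).
  sum_i theta_i^2 = (0.217)^2 + (-0.438)^2 = 0.047089 + 0.191844 = 0.238933.
  gamma(0) = 1 * (1 + 0.238933) = 1 * 1.238933 = 1.238933, which rounds to 1.2389.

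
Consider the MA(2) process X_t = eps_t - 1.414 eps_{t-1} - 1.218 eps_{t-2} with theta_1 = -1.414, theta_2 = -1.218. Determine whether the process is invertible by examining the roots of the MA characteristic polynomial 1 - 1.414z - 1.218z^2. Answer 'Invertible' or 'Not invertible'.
\text{Not invertible}

The MA(q) characteristic polynomial is P(z) = 1 - 1.414z - 1.218z^2.
Invertibility requires all roots to lie outside the unit circle, i.e. |z| > 1 for every root.
Set 1 + (-1.414) z + (-1.218) z^2 = 0, i.e. a z^2 + b z + c = 0 with a = -1.218, b = -1.414, c = 1.
Discriminant D = b^2 - 4ac = (-1.414)^2 - 4*(-1.218)*1 = 1.999396 - (-4.872) = 6.871396.
D >= 0, so the roots are real: z = (-b +/- sqrt(D)) / (2a) = (1.414 +/- 2.621335) / (-2.436).
  z_1 = (1.414 + 2.621335) / (-2.436) = -1.6565,   |z_1| = 1.6565.
  z_2 = (1.414 - 2.621335) / (-2.436) = 0.4956,   |z_2| = 0.4956.
Moduli of all roots: 1.6565, 0.4956.
All moduli strictly greater than 1? No.
Verdict: Not invertible.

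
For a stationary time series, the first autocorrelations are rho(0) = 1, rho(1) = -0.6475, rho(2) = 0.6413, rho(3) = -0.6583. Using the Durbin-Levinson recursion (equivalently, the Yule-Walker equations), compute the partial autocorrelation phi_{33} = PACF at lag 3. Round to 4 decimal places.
\phi_{33} = -0.3111

The PACF at lag k is phi_{kk}, the last component of the solution
to the Yule-Walker system G_k phi = r_k where
  (G_k)_{ij} = rho(|i - j|), (r_k)_i = rho(i), i,j = 1..k.
Equivalently, Durbin-Levinson gives phi_{kk} iteratively:
  phi_{11} = rho(1)
  phi_{kk} = [rho(k) - sum_{j=1..k-1} phi_{k-1,j} rho(k-j)]
            / [1 - sum_{j=1..k-1} phi_{k-1,j} rho(j)],
  phi_{k,j} = phi_{k-1,j} - phi_{kk} phi_{k-1,k-j},  j = 1..k-1.
Step k = 1:
  phi_11 = rho(1) = -0.6475.
Step k = 2:
  phi_22 = [rho(2) - phi_11 rho(1)] / [1 - phi_11 rho(1)] = [0.6413 - (-0.6475)(-0.6475)] / [1 - (-0.6475)(-0.6475)]
         = 0.22204375 / 0.58074375 = 0.382344.
  Update: phi_21 = phi_11 - phi_22 phi_11 = -0.6475 - (0.382344)(-0.6475) = -0.399932.
Step k = 3:
  phi_33 = [rho(3) - phi_21 rho(2) - phi_22 rho(1)] / [1 - phi_21 rho(1) - phi_22 rho(2)]
    numerator   = -0.6583 - (-0.399932)(0.6413) - (0.382344)(-0.6475) = -0.15425576
    denominator = 1 - (-0.399932)(-0.6475) - (0.382344)(0.6413) = 0.49584671
  phi_33 = -0.15425576 / 0.49584671 = -0.3111.
Therefore phi_{33} = -0.3111.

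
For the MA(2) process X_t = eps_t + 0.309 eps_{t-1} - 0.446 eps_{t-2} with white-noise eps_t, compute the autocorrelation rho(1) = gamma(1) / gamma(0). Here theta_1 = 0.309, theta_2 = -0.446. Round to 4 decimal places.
\rho(1) = 0.1323

For an MA(q) process with theta_0 = 1, the autocovariance is
  gamma(k) = sigma^2 * sum_{i=0..q-k} theta_i * theta_{i+k},
and rho(k) = gamma(k) / gamma(0). Sigma^2 cancels.
  numerator   = (1)*(0.309) + (0.309)*(-0.446) = 0.171186.
  denominator = (1)^2 + (0.309)^2 + (-0.446)^2 = 1.294397.
  rho(1) = 0.171186 / 1.294397 = 0.1323.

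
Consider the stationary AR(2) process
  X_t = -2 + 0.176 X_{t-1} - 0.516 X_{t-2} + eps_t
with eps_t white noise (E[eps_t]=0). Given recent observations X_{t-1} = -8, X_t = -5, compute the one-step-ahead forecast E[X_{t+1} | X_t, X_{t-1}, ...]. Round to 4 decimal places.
E[X_{t+1} \mid \mathcal F_t] = 1.2480

For an AR(p) model X_t = c + sum_i phi_i X_{t-i} + eps_t, the
one-step-ahead conditional mean is
  E[X_{t+1} | X_t, ...] = c + sum_i phi_i X_{t+1-i}.
Substitute known values:
  E[X_{t+1} | ...] = -2 + (0.176) * (-5) + (-0.516) * (-8)
                   = 1.2480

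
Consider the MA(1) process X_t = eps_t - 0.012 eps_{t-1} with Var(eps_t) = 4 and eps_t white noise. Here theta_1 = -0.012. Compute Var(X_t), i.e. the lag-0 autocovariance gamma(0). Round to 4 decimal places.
\gamma(0) = 4.0006

For an MA(q) process X_t = eps_t + sum_i theta_i eps_{t-i} with
Var(eps_t) = sigma^2, the variance is
  gamma(0) = sigma^2 * (1 + sum_i theta_i^2).
  sum_i theta_i^2 = (-0.012)^2 = 0.000144.
  gamma(0) = 4 * (1 + 0.000144) = 4 * 1.000144 = 4.000576, which rounds to 4.0006.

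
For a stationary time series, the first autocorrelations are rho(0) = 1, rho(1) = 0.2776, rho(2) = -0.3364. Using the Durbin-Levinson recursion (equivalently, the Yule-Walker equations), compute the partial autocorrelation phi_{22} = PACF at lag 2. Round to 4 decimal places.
\phi_{22} = -0.4480

The PACF at lag k is phi_{kk}, the last component of the solution
to the Yule-Walker system G_k phi = r_k where
  (G_k)_{ij} = rho(|i - j|), (r_k)_i = rho(i), i,j = 1..k.
Equivalently, Durbin-Levinson gives phi_{kk} iteratively:
  phi_{11} = rho(1)
  phi_{kk} = [rho(k) - sum_{j=1..k-1} phi_{k-1,j} rho(k-j)]
            / [1 - sum_{j=1..k-1} phi_{k-1,j} rho(j)],
  phi_{k,j} = phi_{k-1,j} - phi_{kk} phi_{k-1,k-j},  j = 1..k-1.
Step k = 1:
  phi_11 = rho(1) = 0.2776.
Step k = 2:
  phi_22 = [rho(2) - phi_11 rho(1)] / [1 - phi_11 rho(1)] = [-0.3364 - (0.2776)(0.2776)] / [1 - (0.2776)(0.2776)]
         = -0.41346176 / 0.92293824 = -0.448.
Therefore phi_{22} = -0.4480.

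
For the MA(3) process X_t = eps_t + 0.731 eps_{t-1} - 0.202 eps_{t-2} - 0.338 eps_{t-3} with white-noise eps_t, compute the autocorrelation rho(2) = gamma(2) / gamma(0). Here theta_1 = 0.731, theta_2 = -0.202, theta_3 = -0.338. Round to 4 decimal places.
\rho(2) = -0.2658

For an MA(q) process with theta_0 = 1, the autocovariance is
  gamma(k) = sigma^2 * sum_{i=0..q-k} theta_i * theta_{i+k},
and rho(k) = gamma(k) / gamma(0). Sigma^2 cancels.
  numerator   = (1)*(-0.202) + (0.731)*(-0.338) = -0.449078.
  denominator = (1)^2 + (0.731)^2 + (-0.202)^2 + (-0.338)^2 = 1.689409.
  rho(2) = -0.449078 / 1.689409 = -0.2658.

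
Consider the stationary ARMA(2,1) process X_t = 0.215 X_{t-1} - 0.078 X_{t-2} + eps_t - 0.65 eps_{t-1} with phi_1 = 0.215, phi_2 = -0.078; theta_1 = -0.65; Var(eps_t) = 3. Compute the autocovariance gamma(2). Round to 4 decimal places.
\gamma(2) = -0.5173

Multiply the model equation by X_{t-k} and take expectations. With theta_0 = psi_0 = 1 and psi_j the MA(infinity) weights, this gives
  gamma(k) - sum_i phi_i gamma(k-i) = c_k,
  c_k = sigma^2 * sum_{j=k..q} theta_j psi_{j-k}   (c_k = 0 for k > q),
using gamma(-m) = gamma(m).
psi-weights needed (psi_j = theta_j + sum_i phi_i psi_{j-i}):
  psi_1 = theta_1 + phi_1 = -0.65 + (0.215) = -0.435
Right-hand sides:
  c_0 = sigma^2 (1 + theta_1 psi_1) = 3 * (1 + (-0.65)(-0.435)) = 3 * 1.28275 = 3.84825
  c_1 = sigma^2 theta_1 = 3 * (-0.65) = -1.95
  c_2 = 0
Equations for k = 0, 1, 2 (AR order 2, c_2 = 0):
  (E0) gamma(0) = phi_1 gamma(1) + phi_2 gamma(2) + c_0
  (E1) gamma(1) = phi_1 gamma(0) + phi_2 gamma(1) + c_1
  (E2) gamma(2) = phi_1 gamma(1) + phi_2 gamma(0)
From (E1): gamma(1) = A gamma(0) + B with
  A = phi_1 / (1 - phi_2) = 0.215 / 1.078 = 0.199443,   B = c_1 / (1 - phi_2) = -1.95 / 1.078 = -1.808905.
Insert (E2) into (E0): gamma(0) (1 - phi_2^2) = phi_1 (1 + phi_2) gamma(1) + c_0.
  phi_1 (1 + phi_2) = (0.215)(0.922) = 0.19823,   1 - phi_2^2 = 0.993916.
Replace gamma(1) by A gamma(0) + B and collect gamma(0):
  gamma(0) [0.993916 - (0.19823)(0.199443)] = (0.19823)(-1.808905) + 3.84825
  gamma(0) * 0.95438 = 3.489671
  gamma(0) = 3.489671 / 0.95438 = 3.656478.
  gamma(1) = A gamma(0) + B = (0.199443)(3.656478) + (-1.808905) = -1.079645.
  gamma(2) = phi_1 gamma(1) + phi_2 gamma(0) = (0.215)(-1.079645) + (-0.078)(3.656478) = -0.517329.
Therefore gamma(2) = -0.5173 (to 4 decimal places).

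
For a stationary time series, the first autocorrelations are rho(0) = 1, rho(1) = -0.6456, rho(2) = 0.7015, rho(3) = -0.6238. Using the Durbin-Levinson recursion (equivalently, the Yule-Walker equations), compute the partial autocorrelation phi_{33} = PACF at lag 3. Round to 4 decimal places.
\phi_{33} = -0.1730

The PACF at lag k is phi_{kk}, the last component of the solution
to the Yule-Walker system G_k phi = r_k where
  (G_k)_{ij} = rho(|i - j|), (r_k)_i = rho(i), i,j = 1..k.
Equivalently, Durbin-Levinson gives phi_{kk} iteratively:
  phi_{11} = rho(1)
  phi_{kk} = [rho(k) - sum_{j=1..k-1} phi_{k-1,j} rho(k-j)]
            / [1 - sum_{j=1..k-1} phi_{k-1,j} rho(j)],
  phi_{k,j} = phi_{k-1,j} - phi_{kk} phi_{k-1,k-j},  j = 1..k-1.
Step k = 1:
  phi_11 = rho(1) = -0.6456.
Step k = 2:
  phi_22 = [rho(2) - phi_11 rho(1)] / [1 - phi_11 rho(1)] = [0.7015 - (-0.6456)(-0.6456)] / [1 - (-0.6456)(-0.6456)]
         = 0.28470064 / 0.58320064 = 0.488169.
  Update: phi_21 = phi_11 - phi_22 phi_11 = -0.6456 - (0.488169)(-0.6456) = -0.330438.
Step k = 3:
  phi_33 = [rho(3) - phi_21 rho(2) - phi_22 rho(1)] / [1 - phi_21 rho(1) - phi_22 rho(2)]
    numerator   = -0.6238 - (-0.330438)(0.7015) - (0.488169)(-0.6456) = -0.07683572
    denominator = 1 - (-0.330438)(-0.6456) - (0.488169)(0.7015) = 0.44421853
  phi_33 = -0.07683572 / 0.44421853 = -0.173.
Therefore phi_{33} = -0.1730.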